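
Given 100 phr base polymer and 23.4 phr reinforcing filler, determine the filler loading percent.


Filler % = filler / (rubber + filler) * 100
= 23.4 / (100 + 23.4) * 100
= 23.4 / 123.4 * 100
= 18.96%

18.96%


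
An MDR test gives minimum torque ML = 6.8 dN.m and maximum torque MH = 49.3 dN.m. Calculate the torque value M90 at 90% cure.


M90 = ML + 0.9 * (MH - ML)
M90 = 6.8 + 0.9 * (49.3 - 6.8)
M90 = 6.8 + 0.9 * 42.5
M90 = 45.05 dN.m

45.05 dN.m


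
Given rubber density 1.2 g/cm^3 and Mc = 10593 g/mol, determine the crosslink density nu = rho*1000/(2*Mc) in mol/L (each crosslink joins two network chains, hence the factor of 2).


nu = rho * 1000 / (2 * Mc)
nu = 1.2 * 1000 / (2 * 10593)
nu = 1200.0 / 21186
nu = 0.0566 mol/L

0.0566 mol/L


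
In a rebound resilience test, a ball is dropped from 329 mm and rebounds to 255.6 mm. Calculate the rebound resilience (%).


Resilience = h_rebound / h_drop * 100
= 255.6 / 329 * 100
= 77.7%

77.7%


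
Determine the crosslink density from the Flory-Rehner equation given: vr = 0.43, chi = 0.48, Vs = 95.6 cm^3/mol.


ln(1 - vr) = ln(1 - 0.43) = -0.5621
Numerator = -((-0.5621) + 0.43 + 0.48 * 0.43^2) = 0.0434
Denominator = 95.6 * (0.43^(1/3) - 0.43/2) = 51.6034
nu = 0.0434 / 51.6034 = 8.4039e-04 mol/cm^3

8.4039e-04 mol/cm^3


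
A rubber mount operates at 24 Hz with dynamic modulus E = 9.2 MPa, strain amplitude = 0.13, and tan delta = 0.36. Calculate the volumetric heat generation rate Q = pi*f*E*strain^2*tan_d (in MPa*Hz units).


Q = pi * f * E * strain^2 * tan_d
= pi * 24 * 9.2 * 0.13^2 * 0.36
= pi * 24 * 9.2 * 0.0169 * 0.36
= 4.2202

Q = 4.2202


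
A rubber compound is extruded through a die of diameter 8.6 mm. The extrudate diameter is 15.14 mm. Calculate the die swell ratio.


Die swell ratio = D_extrudate / D_die
= 15.14 / 8.6
= 1.76

Die swell = 1.76


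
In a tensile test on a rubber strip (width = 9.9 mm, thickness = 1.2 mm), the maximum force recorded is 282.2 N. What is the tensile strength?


Area = width * thickness = 9.9 * 1.2 = 11.88 mm^2
TS = force / area = 282.2 / 11.88 = 23.75 MPa

23.75 MPa


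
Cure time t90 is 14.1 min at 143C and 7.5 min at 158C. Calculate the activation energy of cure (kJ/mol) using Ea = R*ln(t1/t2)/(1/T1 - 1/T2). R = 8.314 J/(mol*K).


T1 = 416.15 K, T2 = 431.15 K
1/T1 - 1/T2 = 8.3601e-05
ln(t1/t2) = ln(14.1/7.5) = 0.6313
Ea = 8.314 * 0.6313 / 8.3601e-05 = 62778.8598 J/mol
Ea = 62.78 kJ/mol

62.78 kJ/mol


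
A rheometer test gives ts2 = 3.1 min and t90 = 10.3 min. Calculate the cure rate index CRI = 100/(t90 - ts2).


CRI = 100 / (t90 - ts2)
= 100 / (10.3 - 3.1)
= 100 / 7.2
= 13.89 min^-1

13.89 min^-1


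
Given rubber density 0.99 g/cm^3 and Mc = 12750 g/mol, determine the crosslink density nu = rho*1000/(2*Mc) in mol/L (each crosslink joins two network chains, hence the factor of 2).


nu = rho * 1000 / (2 * Mc)
nu = 0.99 * 1000 / (2 * 12750)
nu = 990.0 / 25500
nu = 0.0388 mol/L

0.0388 mol/L


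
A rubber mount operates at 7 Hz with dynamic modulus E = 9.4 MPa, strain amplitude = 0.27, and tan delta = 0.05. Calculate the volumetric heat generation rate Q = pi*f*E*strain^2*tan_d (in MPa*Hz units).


Q = pi * f * E * strain^2 * tan_d
= pi * 7 * 9.4 * 0.27^2 * 0.05
= pi * 7 * 9.4 * 0.0729 * 0.05
= 0.7535

Q = 0.7535


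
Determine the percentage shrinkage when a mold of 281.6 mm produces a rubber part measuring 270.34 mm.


Shrinkage = (mold - part) / mold * 100
= (281.6 - 270.34) / 281.6 * 100
= 11.26 / 281.6 * 100
= 4.0%

4.0%


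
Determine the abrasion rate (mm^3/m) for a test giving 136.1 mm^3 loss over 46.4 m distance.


Rate = volume_loss / distance
= 136.1 / 46.4
= 2.933 mm^3/m

2.933 mm^3/m


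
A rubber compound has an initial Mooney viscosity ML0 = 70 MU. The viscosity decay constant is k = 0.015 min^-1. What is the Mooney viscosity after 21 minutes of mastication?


ML = ML0 * exp(-k * t)
ML = 70 * exp(-0.015 * 21)
ML = 70 * 0.7298
ML = 51.09 MU

51.09 MU


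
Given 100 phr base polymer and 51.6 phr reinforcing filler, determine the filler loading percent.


Filler % = filler / (rubber + filler) * 100
= 51.6 / (100 + 51.6) * 100
= 51.6 / 151.6 * 100
= 34.04%

34.04%


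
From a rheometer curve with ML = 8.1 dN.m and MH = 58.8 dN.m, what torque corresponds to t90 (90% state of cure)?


M90 = ML + 0.9 * (MH - ML)
M90 = 8.1 + 0.9 * (58.8 - 8.1)
M90 = 8.1 + 0.9 * 50.7
M90 = 53.73 dN.m

53.73 dN.m


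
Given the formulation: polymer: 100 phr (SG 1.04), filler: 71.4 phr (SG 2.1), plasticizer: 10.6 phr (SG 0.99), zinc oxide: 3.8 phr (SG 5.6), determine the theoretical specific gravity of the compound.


Sum of weights = 185.8
Volume contributions:
  polymer: 100/1.04 = 96.1538
  filler: 71.4/2.1 = 34.0000
  plasticizer: 10.6/0.99 = 10.7071
  zinc oxide: 3.8/5.6 = 0.6786
Sum of volumes = 141.5395
SG = 185.8 / 141.5395 = 1.313

SG = 1.313


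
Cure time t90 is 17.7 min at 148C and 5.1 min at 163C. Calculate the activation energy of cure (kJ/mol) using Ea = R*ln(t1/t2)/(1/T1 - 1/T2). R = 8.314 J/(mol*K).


T1 = 421.15 K, T2 = 436.15 K
1/T1 - 1/T2 = 8.1662e-05
ln(t1/t2) = ln(17.7/5.1) = 1.2443
Ea = 8.314 * 1.2443 / 8.1662e-05 = 126684.9299 J/mol
Ea = 126.68 kJ/mol

126.68 kJ/mol


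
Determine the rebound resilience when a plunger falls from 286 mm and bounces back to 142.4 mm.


Resilience = h_rebound / h_drop * 100
= 142.4 / 286 * 100
= 49.8%

49.8%


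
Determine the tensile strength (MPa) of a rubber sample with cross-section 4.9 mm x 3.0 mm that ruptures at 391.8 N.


Area = width * thickness = 4.9 * 3.0 = 14.7 mm^2
TS = force / area = 391.8 / 14.7 = 26.65 MPa

26.65 MPa


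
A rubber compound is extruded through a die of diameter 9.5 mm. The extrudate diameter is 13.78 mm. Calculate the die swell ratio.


Die swell ratio = D_extrudate / D_die
= 13.78 / 9.5
= 1.451

Die swell = 1.451


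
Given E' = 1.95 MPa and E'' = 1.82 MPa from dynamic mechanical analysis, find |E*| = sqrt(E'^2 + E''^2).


|E*| = sqrt(E'^2 + E''^2)
= sqrt(1.95^2 + 1.82^2)
= sqrt(3.8025 + 3.3124)
= 2.667 MPa

2.667 MPa


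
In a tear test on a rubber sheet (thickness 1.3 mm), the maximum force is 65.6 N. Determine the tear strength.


Tear strength = force / thickness
= 65.6 / 1.3
= 50.46 N/mm

50.46 N/mm


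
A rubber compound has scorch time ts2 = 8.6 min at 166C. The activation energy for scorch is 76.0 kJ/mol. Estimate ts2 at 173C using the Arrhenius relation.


Convert temperatures: T1 = 166 + 273.15 = 439.15 K, T2 = 173 + 273.15 = 446.15 K
ts2_new = 8.6 * exp(76000 / 8.314 * (1/446.15 - 1/439.15))
1/T2 - 1/T1 = -3.5728e-05
ts2_new = 6.2 min

6.2 min


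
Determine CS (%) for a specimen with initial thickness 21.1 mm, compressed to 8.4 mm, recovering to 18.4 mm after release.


CS = (t0 - recovered) / (t0 - ts) * 100
= (21.1 - 18.4) / (21.1 - 8.4) * 100
= 2.7 / 12.7 * 100
= 21.3%

21.3%


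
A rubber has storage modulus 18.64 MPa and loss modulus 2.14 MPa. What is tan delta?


tan delta = E'' / E'
= 2.14 / 18.64
= 0.1148

tan delta = 0.1148


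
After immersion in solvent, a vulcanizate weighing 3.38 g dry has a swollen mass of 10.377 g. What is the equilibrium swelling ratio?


Q = W_swollen / W_dry
Q = 10.377 / 3.38
Q = 3.07

Q = 3.07


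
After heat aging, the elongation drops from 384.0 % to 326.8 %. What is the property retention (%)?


Retention = aged / original * 100
= 326.8 / 384.0 * 100
= 85.1%

85.1%


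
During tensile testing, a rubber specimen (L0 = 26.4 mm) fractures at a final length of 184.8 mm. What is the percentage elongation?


Elongation = (Lf - L0) / L0 * 100
= (184.8 - 26.4) / 26.4 * 100
= 158.4 / 26.4 * 100
= 600.0%

600.0%


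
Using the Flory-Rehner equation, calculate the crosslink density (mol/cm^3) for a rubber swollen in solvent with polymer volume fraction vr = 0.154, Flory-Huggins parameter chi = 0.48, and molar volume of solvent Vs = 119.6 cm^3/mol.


ln(1 - vr) = ln(1 - 0.154) = -0.1672
Numerator = -((-0.1672) + 0.154 + 0.48 * 0.154^2) = 0.0019
Denominator = 119.6 * (0.154^(1/3) - 0.154/2) = 54.8977
nu = 0.0019 / 54.8977 = 3.3740e-05 mol/cm^3

3.3740e-05 mol/cm^3


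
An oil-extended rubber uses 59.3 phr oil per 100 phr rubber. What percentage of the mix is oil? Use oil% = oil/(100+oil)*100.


Oil % = oil / (100 + oil) * 100
= 59.3 / (100 + 59.3) * 100
= 59.3 / 159.3 * 100
= 37.23%

37.23%


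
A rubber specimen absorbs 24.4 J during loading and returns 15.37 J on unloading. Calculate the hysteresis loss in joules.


Hysteresis loss = loading - unloading
= 24.4 - 15.37
= 9.03 J

9.03 J


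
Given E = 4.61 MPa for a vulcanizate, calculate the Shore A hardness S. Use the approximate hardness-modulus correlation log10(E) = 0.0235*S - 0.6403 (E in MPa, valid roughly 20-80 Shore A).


log10(E) = 0.0235*S - 0.6403  =>  S = (log10(E) + 0.6403) / 0.0235
log10(4.61) = 0.663701
S = (0.663701 + 0.6403) / 0.0235 = 1.304001 / 0.0235
S = 55.5

Shore A = 55.5


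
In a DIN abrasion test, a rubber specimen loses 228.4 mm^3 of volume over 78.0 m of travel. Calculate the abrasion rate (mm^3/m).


Rate = volume_loss / distance
= 228.4 / 78.0
= 2.928 mm^3/m

2.928 mm^3/m


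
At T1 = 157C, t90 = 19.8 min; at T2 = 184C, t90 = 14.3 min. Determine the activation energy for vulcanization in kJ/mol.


T1 = 430.15 K, T2 = 457.15 K
1/T1 - 1/T2 = 1.3730e-04
ln(t1/t2) = ln(19.8/14.3) = 0.3254
Ea = 8.314 * 0.3254 / 1.3730e-04 = 19704.8145 J/mol
Ea = 19.7 kJ/mol

19.7 kJ/mol


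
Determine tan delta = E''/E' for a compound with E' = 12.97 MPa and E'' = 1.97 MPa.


tan delta = E'' / E'
= 1.97 / 12.97
= 0.1519

tan delta = 0.1519


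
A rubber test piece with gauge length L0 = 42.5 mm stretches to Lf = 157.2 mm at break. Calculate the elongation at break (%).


Elongation = (Lf - L0) / L0 * 100
= (157.2 - 42.5) / 42.5 * 100
= 114.7 / 42.5 * 100
= 269.9%

269.9%


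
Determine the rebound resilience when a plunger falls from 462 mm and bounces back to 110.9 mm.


Resilience = h_rebound / h_drop * 100
= 110.9 / 462 * 100
= 24.0%

24.0%


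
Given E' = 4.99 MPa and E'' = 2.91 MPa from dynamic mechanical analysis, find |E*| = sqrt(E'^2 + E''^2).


|E*| = sqrt(E'^2 + E''^2)
= sqrt(4.99^2 + 2.91^2)
= sqrt(24.9001 + 8.4681)
= 5.777 MPa

5.777 MPa


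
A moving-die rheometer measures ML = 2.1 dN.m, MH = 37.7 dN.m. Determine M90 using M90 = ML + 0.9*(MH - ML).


M90 = ML + 0.9 * (MH - ML)
M90 = 2.1 + 0.9 * (37.7 - 2.1)
M90 = 2.1 + 0.9 * 35.6
M90 = 34.14 dN.m

34.14 dN.m


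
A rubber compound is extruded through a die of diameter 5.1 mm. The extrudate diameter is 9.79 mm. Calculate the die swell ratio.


Die swell ratio = D_extrudate / D_die
= 9.79 / 5.1
= 1.92

Die swell = 1.92


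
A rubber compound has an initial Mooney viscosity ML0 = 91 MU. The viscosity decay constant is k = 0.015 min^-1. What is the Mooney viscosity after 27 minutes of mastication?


ML = ML0 * exp(-k * t)
ML = 91 * exp(-0.015 * 27)
ML = 91 * 0.6670
ML = 60.69 MU

60.69 MU


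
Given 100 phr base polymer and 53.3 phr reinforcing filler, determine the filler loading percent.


Filler % = filler / (rubber + filler) * 100
= 53.3 / (100 + 53.3) * 100
= 53.3 / 153.3 * 100
= 34.77%

34.77%


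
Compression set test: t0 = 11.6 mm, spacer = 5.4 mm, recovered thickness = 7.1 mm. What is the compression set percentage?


CS = (t0 - recovered) / (t0 - ts) * 100
= (11.6 - 7.1) / (11.6 - 5.4) * 100
= 4.5 / 6.2 * 100
= 72.6%

72.6%


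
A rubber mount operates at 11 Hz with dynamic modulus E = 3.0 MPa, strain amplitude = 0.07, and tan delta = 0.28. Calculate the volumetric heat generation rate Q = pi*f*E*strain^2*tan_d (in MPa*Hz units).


Q = pi * f * E * strain^2 * tan_d
= pi * 11 * 3.0 * 0.07^2 * 0.28
= pi * 11 * 3.0 * 0.0049 * 0.28
= 0.1422

Q = 0.1422


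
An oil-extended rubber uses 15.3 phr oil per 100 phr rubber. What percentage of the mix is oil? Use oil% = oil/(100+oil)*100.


Oil % = oil / (100 + oil) * 100
= 15.3 / (100 + 15.3) * 100
= 15.3 / 115.3 * 100
= 13.27%

13.27%


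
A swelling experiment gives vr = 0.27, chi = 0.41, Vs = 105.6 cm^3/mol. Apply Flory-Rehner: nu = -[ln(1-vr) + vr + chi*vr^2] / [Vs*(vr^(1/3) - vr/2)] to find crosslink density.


ln(1 - vr) = ln(1 - 0.27) = -0.3147
Numerator = -((-0.3147) + 0.27 + 0.41 * 0.27^2) = 0.0148
Denominator = 105.6 * (0.27^(1/3) - 0.27/2) = 53.9965
nu = 0.0148 / 53.9965 = 2.7449e-04 mol/cm^3

2.7449e-04 mol/cm^3


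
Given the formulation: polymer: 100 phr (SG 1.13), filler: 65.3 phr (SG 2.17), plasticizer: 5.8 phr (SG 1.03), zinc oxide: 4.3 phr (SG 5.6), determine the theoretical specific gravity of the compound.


Sum of weights = 175.4
Volume contributions:
  polymer: 100/1.13 = 88.4956
  filler: 65.3/2.17 = 30.0922
  plasticizer: 5.8/1.03 = 5.6311
  zinc oxide: 4.3/5.6 = 0.7679
Sum of volumes = 124.9867
SG = 175.4 / 124.9867 = 1.403

SG = 1.403


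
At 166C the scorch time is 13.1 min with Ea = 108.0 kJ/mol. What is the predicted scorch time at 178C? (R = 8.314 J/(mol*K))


Convert temperatures: T1 = 166 + 273.15 = 439.15 K, T2 = 178 + 273.15 = 451.15 K
ts2_new = 13.1 * exp(108000 / 8.314 * (1/451.15 - 1/439.15))
1/T2 - 1/T1 = -6.0569e-05
ts2_new = 5.96 min

5.96 min


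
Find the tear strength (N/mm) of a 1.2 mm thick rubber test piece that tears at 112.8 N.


Tear strength = force / thickness
= 112.8 / 1.2
= 94.0 N/mm

94.0 N/mm


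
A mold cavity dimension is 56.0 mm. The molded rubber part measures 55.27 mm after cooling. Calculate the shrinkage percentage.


Shrinkage = (mold - part) / mold * 100
= (56.0 - 55.27) / 56.0 * 100
= 0.73 / 56.0 * 100
= 1.3%

1.3%


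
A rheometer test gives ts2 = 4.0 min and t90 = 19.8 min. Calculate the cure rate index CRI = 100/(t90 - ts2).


CRI = 100 / (t90 - ts2)
= 100 / (19.8 - 4.0)
= 100 / 15.8
= 6.33 min^-1

6.33 min^-1


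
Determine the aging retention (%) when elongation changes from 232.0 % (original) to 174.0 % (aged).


Retention = aged / original * 100
= 174.0 / 232.0 * 100
= 75.0%

75.0%


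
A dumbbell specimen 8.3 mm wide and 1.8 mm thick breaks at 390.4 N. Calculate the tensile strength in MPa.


Area = width * thickness = 8.3 * 1.8 = 14.94 mm^2
TS = force / area = 390.4 / 14.94 = 26.13 MPa

26.13 MPa


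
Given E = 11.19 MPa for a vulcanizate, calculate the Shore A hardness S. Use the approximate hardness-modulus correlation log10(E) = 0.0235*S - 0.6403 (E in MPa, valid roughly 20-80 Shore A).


log10(E) = 0.0235*S - 0.6403  =>  S = (log10(E) + 0.6403) / 0.0235
log10(11.19) = 1.048830
S = (1.048830 + 0.6403) / 0.0235 = 1.689130 / 0.0235
S = 71.9

Shore A = 71.9


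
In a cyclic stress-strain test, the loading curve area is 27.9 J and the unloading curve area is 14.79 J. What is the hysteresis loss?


Hysteresis loss = loading - unloading
= 27.9 - 14.79
= 13.11 J

13.11 J


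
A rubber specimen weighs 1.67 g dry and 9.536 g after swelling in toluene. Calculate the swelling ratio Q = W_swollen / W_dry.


Q = W_swollen / W_dry
Q = 9.536 / 1.67
Q = 5.71

Q = 5.71


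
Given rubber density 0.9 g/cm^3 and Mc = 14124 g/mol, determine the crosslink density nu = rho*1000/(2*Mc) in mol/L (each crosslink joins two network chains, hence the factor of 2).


nu = rho * 1000 / (2 * Mc)
nu = 0.9 * 1000 / (2 * 14124)
nu = 900.0 / 28248
nu = 0.0319 mol/L

0.0319 mol/L


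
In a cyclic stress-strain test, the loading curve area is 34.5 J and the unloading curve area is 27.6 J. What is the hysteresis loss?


Hysteresis loss = loading - unloading
= 34.5 - 27.6
= 6.9 J

6.9 J


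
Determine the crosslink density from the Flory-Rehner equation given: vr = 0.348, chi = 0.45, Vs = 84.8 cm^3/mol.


ln(1 - vr) = ln(1 - 0.348) = -0.4277
Numerator = -((-0.4277) + 0.348 + 0.45 * 0.348^2) = 0.0252
Denominator = 84.8 * (0.348^(1/3) - 0.348/2) = 44.8918
nu = 0.0252 / 44.8918 = 5.6166e-04 mol/cm^3

5.6166e-04 mol/cm^3


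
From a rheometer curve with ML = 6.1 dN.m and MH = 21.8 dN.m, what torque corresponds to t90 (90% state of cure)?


M90 = ML + 0.9 * (MH - ML)
M90 = 6.1 + 0.9 * (21.8 - 6.1)
M90 = 6.1 + 0.9 * 15.7
M90 = 20.23 dN.m

20.23 dN.m


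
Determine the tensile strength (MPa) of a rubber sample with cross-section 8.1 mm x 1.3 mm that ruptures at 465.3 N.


Area = width * thickness = 8.1 * 1.3 = 10.53 mm^2
TS = force / area = 465.3 / 10.53 = 44.19 MPa

44.19 MPa


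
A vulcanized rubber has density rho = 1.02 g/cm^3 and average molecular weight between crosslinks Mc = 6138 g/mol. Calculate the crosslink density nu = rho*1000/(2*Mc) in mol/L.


nu = rho * 1000 / (2 * Mc)
nu = 1.02 * 1000 / (2 * 6138)
nu = 1020.0 / 12276
nu = 0.0831 mol/L

0.0831 mol/L


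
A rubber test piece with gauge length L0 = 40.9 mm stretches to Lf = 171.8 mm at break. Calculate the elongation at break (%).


Elongation = (Lf - L0) / L0 * 100
= (171.8 - 40.9) / 40.9 * 100
= 130.9 / 40.9 * 100
= 320.0%

320.0%


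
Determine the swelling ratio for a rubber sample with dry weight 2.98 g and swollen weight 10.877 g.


Q = W_swollen / W_dry
Q = 10.877 / 2.98
Q = 3.65

Q = 3.65


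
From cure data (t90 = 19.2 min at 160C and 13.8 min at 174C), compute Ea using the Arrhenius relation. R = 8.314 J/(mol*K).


T1 = 433.15 K, T2 = 447.15 K
1/T1 - 1/T2 = 7.2283e-05
ln(t1/t2) = ln(19.2/13.8) = 0.3302
Ea = 8.314 * 0.3302 / 7.2283e-05 = 37984.4141 J/mol
Ea = 37.98 kJ/mol

37.98 kJ/mol


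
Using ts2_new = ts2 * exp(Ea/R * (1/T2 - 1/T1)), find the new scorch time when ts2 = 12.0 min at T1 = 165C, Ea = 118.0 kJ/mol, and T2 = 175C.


Convert temperatures: T1 = 165 + 273.15 = 438.15 K, T2 = 175 + 273.15 = 448.15 K
ts2_new = 12.0 * exp(118000 / 8.314 * (1/448.15 - 1/438.15))
1/T2 - 1/T1 = -5.0928e-05
ts2_new = 5.82 min

5.82 min


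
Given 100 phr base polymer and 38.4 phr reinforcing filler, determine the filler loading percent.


Filler % = filler / (rubber + filler) * 100
= 38.4 / (100 + 38.4) * 100
= 38.4 / 138.4 * 100
= 27.75%

27.75%


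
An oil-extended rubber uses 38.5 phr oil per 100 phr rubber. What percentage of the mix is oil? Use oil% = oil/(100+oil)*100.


Oil % = oil / (100 + oil) * 100
= 38.5 / (100 + 38.5) * 100
= 38.5 / 138.5 * 100
= 27.8%

27.8%


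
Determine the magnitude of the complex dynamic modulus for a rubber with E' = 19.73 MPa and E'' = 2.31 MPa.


|E*| = sqrt(E'^2 + E''^2)
= sqrt(19.73^2 + 2.31^2)
= sqrt(389.2729 + 5.3361)
= 19.865 MPa

19.865 MPa


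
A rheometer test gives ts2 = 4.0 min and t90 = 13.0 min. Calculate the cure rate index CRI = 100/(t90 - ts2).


CRI = 100 / (t90 - ts2)
= 100 / (13.0 - 4.0)
= 100 / 9.0
= 11.11 min^-1

11.11 min^-1


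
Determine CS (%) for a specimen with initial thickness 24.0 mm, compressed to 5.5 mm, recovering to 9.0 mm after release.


CS = (t0 - recovered) / (t0 - ts) * 100
= (24.0 - 9.0) / (24.0 - 5.5) * 100
= 15.0 / 18.5 * 100
= 81.1%

81.1%


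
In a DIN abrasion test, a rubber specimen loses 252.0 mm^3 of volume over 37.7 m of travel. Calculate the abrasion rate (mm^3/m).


Rate = volume_loss / distance
= 252.0 / 37.7
= 6.684 mm^3/m

6.684 mm^3/m


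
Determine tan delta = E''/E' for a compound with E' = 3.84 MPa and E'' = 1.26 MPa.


tan delta = E'' / E'
= 1.26 / 3.84
= 0.3281

tan delta = 0.3281


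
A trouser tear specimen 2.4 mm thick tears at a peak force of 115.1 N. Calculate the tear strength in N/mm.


Tear strength = force / thickness
= 115.1 / 2.4
= 47.96 N/mm

47.96 N/mm


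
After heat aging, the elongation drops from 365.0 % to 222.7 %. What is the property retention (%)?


Retention = aged / original * 100
= 222.7 / 365.0 * 100
= 61.0%

61.0%


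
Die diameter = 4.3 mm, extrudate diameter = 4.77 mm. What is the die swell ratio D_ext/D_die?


Die swell ratio = D_extrudate / D_die
= 4.77 / 4.3
= 1.109

Die swell = 1.109


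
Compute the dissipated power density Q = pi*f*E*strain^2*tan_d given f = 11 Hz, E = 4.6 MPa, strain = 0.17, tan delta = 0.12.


Q = pi * f * E * strain^2 * tan_d
= pi * 11 * 4.6 * 0.17^2 * 0.12
= pi * 11 * 4.6 * 0.0289 * 0.12
= 0.5513

Q = 0.5513


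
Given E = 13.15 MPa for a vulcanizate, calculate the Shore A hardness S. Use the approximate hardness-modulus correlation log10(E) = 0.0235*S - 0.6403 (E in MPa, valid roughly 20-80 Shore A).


log10(E) = 0.0235*S - 0.6403  =>  S = (log10(E) + 0.6403) / 0.0235
log10(13.15) = 1.118926
S = (1.118926 + 0.6403) / 0.0235 = 1.759226 / 0.0235
S = 74.9

Shore A = 74.9


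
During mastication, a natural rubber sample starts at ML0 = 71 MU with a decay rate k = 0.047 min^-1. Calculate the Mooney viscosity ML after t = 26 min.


ML = ML0 * exp(-k * t)
ML = 71 * exp(-0.047 * 26)
ML = 71 * 0.2946
ML = 20.92 MU

20.92 MU


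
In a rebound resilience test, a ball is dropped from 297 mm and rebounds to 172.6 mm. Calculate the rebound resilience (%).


Resilience = h_rebound / h_drop * 100
= 172.6 / 297 * 100
= 58.1%

58.1%


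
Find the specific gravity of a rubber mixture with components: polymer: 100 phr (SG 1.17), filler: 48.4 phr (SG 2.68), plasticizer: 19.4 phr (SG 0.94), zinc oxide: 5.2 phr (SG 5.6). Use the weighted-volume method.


Sum of weights = 173.0
Volume contributions:
  polymer: 100/1.17 = 85.4701
  filler: 48.4/2.68 = 18.0597
  plasticizer: 19.4/0.94 = 20.6383
  zinc oxide: 5.2/5.6 = 0.9286
Sum of volumes = 125.0967
SG = 173.0 / 125.0967 = 1.383

SG = 1.383


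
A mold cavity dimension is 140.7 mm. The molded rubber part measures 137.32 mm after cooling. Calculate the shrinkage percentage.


Shrinkage = (mold - part) / mold * 100
= (140.7 - 137.32) / 140.7 * 100
= 3.38 / 140.7 * 100
= 2.4%

2.4%


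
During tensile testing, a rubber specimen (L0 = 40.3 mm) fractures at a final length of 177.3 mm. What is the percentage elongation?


Elongation = (Lf - L0) / L0 * 100
= (177.3 - 40.3) / 40.3 * 100
= 137.0 / 40.3 * 100
= 340.0%

340.0%


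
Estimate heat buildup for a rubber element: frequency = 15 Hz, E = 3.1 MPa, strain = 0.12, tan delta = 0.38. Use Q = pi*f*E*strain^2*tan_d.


Q = pi * f * E * strain^2 * tan_d
= pi * 15 * 3.1 * 0.12^2 * 0.38
= pi * 15 * 3.1 * 0.0144 * 0.38
= 0.7994

Q = 0.7994


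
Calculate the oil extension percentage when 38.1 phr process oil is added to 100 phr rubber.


Oil % = oil / (100 + oil) * 100
= 38.1 / (100 + 38.1) * 100
= 38.1 / 138.1 * 100
= 27.59%

27.59%


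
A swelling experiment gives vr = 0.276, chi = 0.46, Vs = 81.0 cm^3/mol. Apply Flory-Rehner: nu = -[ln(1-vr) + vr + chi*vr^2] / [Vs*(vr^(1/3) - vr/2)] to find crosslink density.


ln(1 - vr) = ln(1 - 0.276) = -0.3230
Numerator = -((-0.3230) + 0.276 + 0.46 * 0.276^2) = 0.0119
Denominator = 81.0 * (0.276^(1/3) - 0.276/2) = 41.5597
nu = 0.0119 / 41.5597 = 2.8689e-04 mol/cm^3

2.8689e-04 mol/cm^3


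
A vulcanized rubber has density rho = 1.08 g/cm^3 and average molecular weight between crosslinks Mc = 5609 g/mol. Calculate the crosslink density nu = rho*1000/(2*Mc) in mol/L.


nu = rho * 1000 / (2 * Mc)
nu = 1.08 * 1000 / (2 * 5609)
nu = 1080.0 / 11218
nu = 0.0963 mol/L

0.0963 mol/L


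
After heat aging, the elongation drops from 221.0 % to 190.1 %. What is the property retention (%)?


Retention = aged / original * 100
= 190.1 / 221.0 * 100
= 86.0%

86.0%


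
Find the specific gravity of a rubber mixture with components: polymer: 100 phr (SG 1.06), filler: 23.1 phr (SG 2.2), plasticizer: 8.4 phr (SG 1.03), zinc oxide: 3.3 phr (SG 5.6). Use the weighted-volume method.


Sum of weights = 134.8
Volume contributions:
  polymer: 100/1.06 = 94.3396
  filler: 23.1/2.2 = 10.5000
  plasticizer: 8.4/1.03 = 8.1553
  zinc oxide: 3.3/5.6 = 0.5893
Sum of volumes = 113.5842
SG = 134.8 / 113.5842 = 1.187

SG = 1.187


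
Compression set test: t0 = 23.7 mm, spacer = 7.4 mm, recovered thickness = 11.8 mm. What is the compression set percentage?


CS = (t0 - recovered) / (t0 - ts) * 100
= (23.7 - 11.8) / (23.7 - 7.4) * 100
= 11.9 / 16.3 * 100
= 73.0%

73.0%


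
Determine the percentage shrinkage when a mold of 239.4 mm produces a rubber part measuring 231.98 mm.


Shrinkage = (mold - part) / mold * 100
= (239.4 - 231.98) / 239.4 * 100
= 7.42 / 239.4 * 100
= 3.1%

3.1%


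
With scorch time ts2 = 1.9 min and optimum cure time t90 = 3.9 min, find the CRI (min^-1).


CRI = 100 / (t90 - ts2)
= 100 / (3.9 - 1.9)
= 100 / 2.0
= 50.0 min^-1

50.0 min^-1


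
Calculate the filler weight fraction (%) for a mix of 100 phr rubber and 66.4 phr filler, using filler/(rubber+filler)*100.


Filler % = filler / (rubber + filler) * 100
= 66.4 / (100 + 66.4) * 100
= 66.4 / 166.4 * 100
= 39.9%

39.9%


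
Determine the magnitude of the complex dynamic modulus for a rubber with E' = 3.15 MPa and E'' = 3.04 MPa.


|E*| = sqrt(E'^2 + E''^2)
= sqrt(3.15^2 + 3.04^2)
= sqrt(9.9225 + 9.2416)
= 4.378 MPa

4.378 MPa


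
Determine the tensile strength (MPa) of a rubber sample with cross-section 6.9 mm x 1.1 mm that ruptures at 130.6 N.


Area = width * thickness = 6.9 * 1.1 = 7.59 mm^2
TS = force / area = 130.6 / 7.59 = 17.21 MPa

17.21 MPa


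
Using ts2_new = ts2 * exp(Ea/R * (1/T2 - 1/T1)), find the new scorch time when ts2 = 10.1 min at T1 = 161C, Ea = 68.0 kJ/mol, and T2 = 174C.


Convert temperatures: T1 = 161 + 273.15 = 434.15 K, T2 = 174 + 273.15 = 447.15 K
ts2_new = 10.1 * exp(68000 / 8.314 * (1/447.15 - 1/434.15))
1/T2 - 1/T1 = -6.6965e-05
ts2_new = 5.84 min

5.84 min


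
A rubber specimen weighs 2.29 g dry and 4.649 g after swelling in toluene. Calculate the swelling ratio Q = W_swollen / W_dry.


Q = W_swollen / W_dry
Q = 4.649 / 2.29
Q = 2.03

Q = 2.03


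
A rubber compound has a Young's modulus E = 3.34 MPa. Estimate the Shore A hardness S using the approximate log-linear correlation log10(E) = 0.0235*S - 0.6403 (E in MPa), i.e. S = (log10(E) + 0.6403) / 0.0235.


log10(E) = 0.0235*S - 0.6403  =>  S = (log10(E) + 0.6403) / 0.0235
log10(3.34) = 0.523746
S = (0.523746 + 0.6403) / 0.0235 = 1.164046 / 0.0235
S = 49.5

Shore A = 49.5


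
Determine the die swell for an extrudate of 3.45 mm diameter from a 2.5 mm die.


Die swell ratio = D_extrudate / D_die
= 3.45 / 2.5
= 1.38

Die swell = 1.38


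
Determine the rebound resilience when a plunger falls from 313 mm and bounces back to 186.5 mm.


Resilience = h_rebound / h_drop * 100
= 186.5 / 313 * 100
= 59.6%

59.6%


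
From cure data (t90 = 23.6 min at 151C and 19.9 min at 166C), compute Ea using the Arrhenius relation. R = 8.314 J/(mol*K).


T1 = 424.15 K, T2 = 439.15 K
1/T1 - 1/T2 = 8.0530e-05
ln(t1/t2) = ln(23.6/19.9) = 0.1705
Ea = 8.314 * 0.1705 / 8.0530e-05 = 17605.3321 J/mol
Ea = 17.61 kJ/mol

17.61 kJ/mol


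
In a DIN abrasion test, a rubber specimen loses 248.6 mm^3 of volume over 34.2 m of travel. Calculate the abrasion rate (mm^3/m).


Rate = volume_loss / distance
= 248.6 / 34.2
= 7.269 mm^3/m

7.269 mm^3/m


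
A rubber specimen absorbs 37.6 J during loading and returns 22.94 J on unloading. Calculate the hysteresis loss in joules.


Hysteresis loss = loading - unloading
= 37.6 - 22.94
= 14.66 J

14.66 J


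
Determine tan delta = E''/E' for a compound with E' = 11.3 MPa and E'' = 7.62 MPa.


tan delta = E'' / E'
= 7.62 / 11.3
= 0.6743

tan delta = 0.6743


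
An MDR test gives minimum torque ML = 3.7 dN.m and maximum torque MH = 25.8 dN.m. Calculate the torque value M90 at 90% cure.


M90 = ML + 0.9 * (MH - ML)
M90 = 3.7 + 0.9 * (25.8 - 3.7)
M90 = 3.7 + 0.9 * 22.1
M90 = 23.59 dN.m

23.59 dN.m


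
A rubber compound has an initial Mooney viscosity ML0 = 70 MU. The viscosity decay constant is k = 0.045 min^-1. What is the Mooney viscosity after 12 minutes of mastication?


ML = ML0 * exp(-k * t)
ML = 70 * exp(-0.045 * 12)
ML = 70 * 0.5827
ML = 40.79 MU

40.79 MU


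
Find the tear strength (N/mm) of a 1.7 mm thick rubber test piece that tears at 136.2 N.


Tear strength = force / thickness
= 136.2 / 1.7
= 80.12 N/mm

80.12 N/mm


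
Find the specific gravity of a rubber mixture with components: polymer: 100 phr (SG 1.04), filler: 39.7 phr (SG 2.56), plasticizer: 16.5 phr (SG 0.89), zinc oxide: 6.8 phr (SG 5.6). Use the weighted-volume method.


Sum of weights = 163.0
Volume contributions:
  polymer: 100/1.04 = 96.1538
  filler: 39.7/2.56 = 15.5078
  plasticizer: 16.5/0.89 = 18.5393
  zinc oxide: 6.8/5.6 = 1.2143
Sum of volumes = 131.4153
SG = 163.0 / 131.4153 = 1.24

SG = 1.24


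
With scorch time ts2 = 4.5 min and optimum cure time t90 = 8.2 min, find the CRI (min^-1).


CRI = 100 / (t90 - ts2)
= 100 / (8.2 - 4.5)
= 100 / 3.7
= 27.03 min^-1

27.03 min^-1


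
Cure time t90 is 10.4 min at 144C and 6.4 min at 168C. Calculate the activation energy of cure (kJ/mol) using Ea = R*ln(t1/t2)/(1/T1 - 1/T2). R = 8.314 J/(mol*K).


T1 = 417.15 K, T2 = 441.15 K
1/T1 - 1/T2 = 1.3042e-04
ln(t1/t2) = ln(10.4/6.4) = 0.4855
Ea = 8.314 * 0.4855 / 1.3042e-04 = 30950.9181 J/mol
Ea = 30.95 kJ/mol

30.95 kJ/mol


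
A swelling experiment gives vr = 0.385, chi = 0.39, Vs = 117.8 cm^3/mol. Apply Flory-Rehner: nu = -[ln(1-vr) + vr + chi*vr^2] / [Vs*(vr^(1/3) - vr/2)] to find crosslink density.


ln(1 - vr) = ln(1 - 0.385) = -0.4861
Numerator = -((-0.4861) + 0.385 + 0.39 * 0.385^2) = 0.0433
Denominator = 117.8 * (0.385^(1/3) - 0.385/2) = 63.0205
nu = 0.0433 / 63.0205 = 6.8748e-04 mol/cm^3

6.8748e-04 mol/cm^3


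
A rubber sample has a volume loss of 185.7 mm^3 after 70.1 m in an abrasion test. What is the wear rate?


Rate = volume_loss / distance
= 185.7 / 70.1
= 2.649 mm^3/m

2.649 mm^3/m


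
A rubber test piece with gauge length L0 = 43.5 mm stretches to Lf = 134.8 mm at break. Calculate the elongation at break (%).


Elongation = (Lf - L0) / L0 * 100
= (134.8 - 43.5) / 43.5 * 100
= 91.3 / 43.5 * 100
= 209.9%

209.9%


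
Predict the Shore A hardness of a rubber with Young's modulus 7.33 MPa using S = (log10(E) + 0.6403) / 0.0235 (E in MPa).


log10(E) = 0.0235*S - 0.6403  =>  S = (log10(E) + 0.6403) / 0.0235
log10(7.33) = 0.865104
S = (0.865104 + 0.6403) / 0.0235 = 1.505404 / 0.0235
S = 64.1

Shore A = 64.1


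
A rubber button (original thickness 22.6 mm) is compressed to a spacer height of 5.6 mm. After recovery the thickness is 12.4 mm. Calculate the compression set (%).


CS = (t0 - recovered) / (t0 - ts) * 100
= (22.6 - 12.4) / (22.6 - 5.6) * 100
= 10.2 / 17.0 * 100
= 60.0%

60.0%


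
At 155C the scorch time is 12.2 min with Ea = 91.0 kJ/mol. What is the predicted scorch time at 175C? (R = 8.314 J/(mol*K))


Convert temperatures: T1 = 155 + 273.15 = 428.15 K, T2 = 175 + 273.15 = 448.15 K
ts2_new = 12.2 * exp(91000 / 8.314 * (1/448.15 - 1/428.15))
1/T2 - 1/T1 = -1.0423e-04
ts2_new = 3.9 min

3.9 min


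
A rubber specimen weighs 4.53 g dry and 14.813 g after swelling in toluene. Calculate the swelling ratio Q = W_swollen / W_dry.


Q = W_swollen / W_dry
Q = 14.813 / 4.53
Q = 3.27

Q = 3.27


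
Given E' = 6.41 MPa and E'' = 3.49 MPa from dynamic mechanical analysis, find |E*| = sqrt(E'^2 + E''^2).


|E*| = sqrt(E'^2 + E''^2)
= sqrt(6.41^2 + 3.49^2)
= sqrt(41.0881 + 12.1801)
= 7.299 MPa

7.299 MPa


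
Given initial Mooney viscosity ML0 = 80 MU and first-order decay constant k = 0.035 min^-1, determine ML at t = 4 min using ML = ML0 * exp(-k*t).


ML = ML0 * exp(-k * t)
ML = 80 * exp(-0.035 * 4)
ML = 80 * 0.8694
ML = 69.55 MU

69.55 MU


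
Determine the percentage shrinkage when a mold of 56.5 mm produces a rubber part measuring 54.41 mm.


Shrinkage = (mold - part) / mold * 100
= (56.5 - 54.41) / 56.5 * 100
= 2.09 / 56.5 * 100
= 3.7%

3.7%


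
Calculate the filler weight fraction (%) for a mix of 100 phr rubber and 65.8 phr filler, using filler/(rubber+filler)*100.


Filler % = filler / (rubber + filler) * 100
= 65.8 / (100 + 65.8) * 100
= 65.8 / 165.8 * 100
= 39.69%

39.69%


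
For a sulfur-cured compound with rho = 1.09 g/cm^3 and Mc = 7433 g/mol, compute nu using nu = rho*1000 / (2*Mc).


nu = rho * 1000 / (2 * Mc)
nu = 1.09 * 1000 / (2 * 7433)
nu = 1090.0 / 14866
nu = 0.0733 mol/L

0.0733 mol/L


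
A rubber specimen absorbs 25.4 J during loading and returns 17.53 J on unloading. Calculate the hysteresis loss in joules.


Hysteresis loss = loading - unloading
= 25.4 - 17.53
= 7.87 J

7.87 J


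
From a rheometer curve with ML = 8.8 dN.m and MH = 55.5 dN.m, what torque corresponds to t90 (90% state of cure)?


M90 = ML + 0.9 * (MH - ML)
M90 = 8.8 + 0.9 * (55.5 - 8.8)
M90 = 8.8 + 0.9 * 46.7
M90 = 50.83 dN.m

50.83 dN.m


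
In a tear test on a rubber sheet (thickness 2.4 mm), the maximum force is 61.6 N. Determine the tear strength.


Tear strength = force / thickness
= 61.6 / 2.4
= 25.67 N/mm

25.67 N/mm


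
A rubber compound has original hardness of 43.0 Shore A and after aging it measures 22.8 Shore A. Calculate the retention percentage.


Retention = aged / original * 100
= 22.8 / 43.0 * 100
= 53.0%

53.0%


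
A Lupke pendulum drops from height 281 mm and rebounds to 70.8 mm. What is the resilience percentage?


Resilience = h_rebound / h_drop * 100
= 70.8 / 281 * 100
= 25.2%

25.2%


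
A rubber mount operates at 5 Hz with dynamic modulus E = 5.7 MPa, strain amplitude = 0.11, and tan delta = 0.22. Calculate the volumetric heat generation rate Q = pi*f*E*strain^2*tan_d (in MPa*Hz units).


Q = pi * f * E * strain^2 * tan_d
= pi * 5 * 5.7 * 0.11^2 * 0.22
= pi * 5 * 5.7 * 0.0121 * 0.22
= 0.2383

Q = 0.2383


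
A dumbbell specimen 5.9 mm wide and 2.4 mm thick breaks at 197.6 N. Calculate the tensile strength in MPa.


Area = width * thickness = 5.9 * 2.4 = 14.16 mm^2
TS = force / area = 197.6 / 14.16 = 13.95 MPa

13.95 MPa


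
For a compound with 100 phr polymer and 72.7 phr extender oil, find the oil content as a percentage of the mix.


Oil % = oil / (100 + oil) * 100
= 72.7 / (100 + 72.7) * 100
= 72.7 / 172.7 * 100
= 42.1%

42.1%


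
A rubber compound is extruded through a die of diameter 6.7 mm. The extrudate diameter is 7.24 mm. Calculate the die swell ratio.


Die swell ratio = D_extrudate / D_die
= 7.24 / 6.7
= 1.081

Die swell = 1.081


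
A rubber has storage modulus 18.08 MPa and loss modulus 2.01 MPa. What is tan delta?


tan delta = E'' / E'
= 2.01 / 18.08
= 0.1112

tan delta = 0.1112


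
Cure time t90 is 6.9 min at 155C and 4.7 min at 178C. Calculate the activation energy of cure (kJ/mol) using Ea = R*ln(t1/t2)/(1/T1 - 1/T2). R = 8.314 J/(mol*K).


T1 = 428.15 K, T2 = 451.15 K
1/T1 - 1/T2 = 1.1907e-04
ln(t1/t2) = ln(6.9/4.7) = 0.3840
Ea = 8.314 * 0.3840 / 1.1907e-04 = 26809.1989 J/mol
Ea = 26.81 kJ/mol

26.81 kJ/mol


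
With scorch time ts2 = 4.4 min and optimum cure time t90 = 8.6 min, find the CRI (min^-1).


CRI = 100 / (t90 - ts2)
= 100 / (8.6 - 4.4)
= 100 / 4.2
= 23.81 min^-1

23.81 min^-1


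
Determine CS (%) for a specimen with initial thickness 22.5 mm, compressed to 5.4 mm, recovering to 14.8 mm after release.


CS = (t0 - recovered) / (t0 - ts) * 100
= (22.5 - 14.8) / (22.5 - 5.4) * 100
= 7.7 / 17.1 * 100
= 45.0%

45.0%


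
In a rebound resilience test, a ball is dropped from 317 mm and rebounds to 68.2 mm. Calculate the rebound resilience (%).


Resilience = h_rebound / h_drop * 100
= 68.2 / 317 * 100
= 21.5%

21.5%


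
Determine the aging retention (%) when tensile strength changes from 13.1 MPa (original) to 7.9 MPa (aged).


Retention = aged / original * 100
= 7.9 / 13.1 * 100
= 60.3%

60.3%


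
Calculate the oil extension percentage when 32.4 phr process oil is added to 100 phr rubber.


Oil % = oil / (100 + oil) * 100
= 32.4 / (100 + 32.4) * 100
= 32.4 / 132.4 * 100
= 24.47%

24.47%


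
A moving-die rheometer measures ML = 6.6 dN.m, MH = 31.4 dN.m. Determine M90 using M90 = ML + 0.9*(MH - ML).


M90 = ML + 0.9 * (MH - ML)
M90 = 6.6 + 0.9 * (31.4 - 6.6)
M90 = 6.6 + 0.9 * 24.8
M90 = 28.92 dN.m

28.92 dN.m


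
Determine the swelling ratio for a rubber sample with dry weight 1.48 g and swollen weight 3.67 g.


Q = W_swollen / W_dry
Q = 3.67 / 1.48
Q = 2.48

Q = 2.48


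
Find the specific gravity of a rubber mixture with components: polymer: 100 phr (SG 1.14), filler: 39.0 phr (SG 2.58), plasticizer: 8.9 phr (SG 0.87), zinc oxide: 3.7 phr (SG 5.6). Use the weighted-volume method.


Sum of weights = 151.6
Volume contributions:
  polymer: 100/1.14 = 87.7193
  filler: 39.0/2.58 = 15.1163
  plasticizer: 8.9/0.87 = 10.2299
  zinc oxide: 3.7/5.6 = 0.6607
Sum of volumes = 113.7262
SG = 151.6 / 113.7262 = 1.333

SG = 1.333


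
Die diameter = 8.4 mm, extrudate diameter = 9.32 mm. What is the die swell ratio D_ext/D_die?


Die swell ratio = D_extrudate / D_die
= 9.32 / 8.4
= 1.11

Die swell = 1.11


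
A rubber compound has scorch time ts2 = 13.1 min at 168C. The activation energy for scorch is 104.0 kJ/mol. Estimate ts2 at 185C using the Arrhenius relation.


Convert temperatures: T1 = 168 + 273.15 = 441.15 K, T2 = 185 + 273.15 = 458.15 K
ts2_new = 13.1 * exp(104000 / 8.314 * (1/458.15 - 1/441.15))
1/T2 - 1/T1 = -8.4111e-05
ts2_new = 4.57 min

4.57 min


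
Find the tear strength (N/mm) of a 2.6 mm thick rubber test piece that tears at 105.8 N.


Tear strength = force / thickness
= 105.8 / 2.6
= 40.69 N/mm

40.69 N/mm


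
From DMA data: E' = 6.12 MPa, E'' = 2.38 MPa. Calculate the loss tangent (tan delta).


tan delta = E'' / E'
= 2.38 / 6.12
= 0.3889

tan delta = 0.3889


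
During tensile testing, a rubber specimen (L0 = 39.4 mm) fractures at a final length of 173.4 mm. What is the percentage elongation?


Elongation = (Lf - L0) / L0 * 100
= (173.4 - 39.4) / 39.4 * 100
= 134.0 / 39.4 * 100
= 340.1%

340.1%


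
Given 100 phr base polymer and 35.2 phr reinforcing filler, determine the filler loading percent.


Filler % = filler / (rubber + filler) * 100
= 35.2 / (100 + 35.2) * 100
= 35.2 / 135.2 * 100
= 26.04%

26.04%


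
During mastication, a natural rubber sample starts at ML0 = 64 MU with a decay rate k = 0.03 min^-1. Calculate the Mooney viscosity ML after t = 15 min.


ML = ML0 * exp(-k * t)
ML = 64 * exp(-0.03 * 15)
ML = 64 * 0.6376
ML = 40.81 MU

40.81 MU


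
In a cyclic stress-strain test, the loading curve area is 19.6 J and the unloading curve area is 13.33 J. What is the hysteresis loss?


Hysteresis loss = loading - unloading
= 19.6 - 13.33
= 6.27 J

6.27 J


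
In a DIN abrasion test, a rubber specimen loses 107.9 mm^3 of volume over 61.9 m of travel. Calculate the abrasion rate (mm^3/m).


Rate = volume_loss / distance
= 107.9 / 61.9
= 1.743 mm^3/m

1.743 mm^3/m


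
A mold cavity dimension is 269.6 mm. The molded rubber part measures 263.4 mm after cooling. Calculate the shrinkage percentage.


Shrinkage = (mold - part) / mold * 100
= (269.6 - 263.4) / 269.6 * 100
= 6.2 / 269.6 * 100
= 2.3%

2.3%


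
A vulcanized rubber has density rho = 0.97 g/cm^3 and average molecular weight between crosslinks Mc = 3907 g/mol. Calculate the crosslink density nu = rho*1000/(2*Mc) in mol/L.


nu = rho * 1000 / (2 * Mc)
nu = 0.97 * 1000 / (2 * 3907)
nu = 970.0 / 7814
nu = 0.1241 mol/L

0.1241 mol/L


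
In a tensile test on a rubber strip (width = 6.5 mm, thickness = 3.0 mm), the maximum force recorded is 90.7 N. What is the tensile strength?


Area = width * thickness = 6.5 * 3.0 = 19.5 mm^2
TS = force / area = 90.7 / 19.5 = 4.65 MPa

4.65 MPa


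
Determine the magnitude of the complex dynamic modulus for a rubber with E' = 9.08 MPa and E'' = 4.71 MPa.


|E*| = sqrt(E'^2 + E''^2)
= sqrt(9.08^2 + 4.71^2)
= sqrt(82.4464 + 22.1841)
= 10.229 MPa

10.229 MPa


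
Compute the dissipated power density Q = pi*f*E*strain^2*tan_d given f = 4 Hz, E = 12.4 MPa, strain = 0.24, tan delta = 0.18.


Q = pi * f * E * strain^2 * tan_d
= pi * 4 * 12.4 * 0.24^2 * 0.18
= pi * 4 * 12.4 * 0.0576 * 0.18
= 1.6156

Q = 1.6156
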